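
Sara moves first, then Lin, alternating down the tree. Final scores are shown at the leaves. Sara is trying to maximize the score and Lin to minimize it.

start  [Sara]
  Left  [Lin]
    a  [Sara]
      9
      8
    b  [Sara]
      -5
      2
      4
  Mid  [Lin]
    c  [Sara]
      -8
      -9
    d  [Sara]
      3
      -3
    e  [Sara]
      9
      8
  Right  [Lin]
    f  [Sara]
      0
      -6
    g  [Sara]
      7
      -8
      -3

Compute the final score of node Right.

0

f (Sara): max(0, -6) = 0
g (Sara): max(7, -8, -3) = 7
Right (Lin): min(0, 7) = 0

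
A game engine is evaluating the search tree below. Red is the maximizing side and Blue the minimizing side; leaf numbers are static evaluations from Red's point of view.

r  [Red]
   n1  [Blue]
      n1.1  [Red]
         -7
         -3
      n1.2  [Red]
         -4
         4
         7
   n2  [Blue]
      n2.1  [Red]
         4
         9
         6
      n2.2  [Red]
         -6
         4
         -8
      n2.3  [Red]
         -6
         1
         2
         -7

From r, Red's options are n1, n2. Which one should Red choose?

n1.1 (Red): max(-7, -3) = -3
n1.2 (Red): max(-4, 4, 7) = 7
n1 (Blue): min(-3, 7) = -3
n2.1 (Red): max(4, 9, 6) = 9
n2.2 (Red): max(-6, 4, -8) = 4
n2.3 (Red): max(-6, 1, 2, -7) = 2
n2 (Blue): min(9, 4, 2) = 2
r (Red): max(-3, 2) = 2
Red at r wants the highest of {n1=-3, n2=2}, so chooses n2.

n2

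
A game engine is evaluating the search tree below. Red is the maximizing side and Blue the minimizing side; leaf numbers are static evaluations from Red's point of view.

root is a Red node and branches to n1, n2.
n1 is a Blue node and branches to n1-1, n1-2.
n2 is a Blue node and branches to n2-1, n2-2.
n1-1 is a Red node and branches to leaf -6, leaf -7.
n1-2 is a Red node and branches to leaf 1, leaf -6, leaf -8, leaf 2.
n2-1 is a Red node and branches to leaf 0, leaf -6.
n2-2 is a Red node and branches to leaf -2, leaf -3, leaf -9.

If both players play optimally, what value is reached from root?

-2

n1-1 (Red): max(-6, -7) = -6
n1-2 (Red): max(1, -6, -8, 2) = 2
n1 (Blue): min(-6, 2) = -6
n2-1 (Red): max(0, -6) = 0
n2-2 (Red): max(-2, -3, -9) = -2
n2 (Blue): min(0, -2) = -2
root (Red): max(-6, -2) = -2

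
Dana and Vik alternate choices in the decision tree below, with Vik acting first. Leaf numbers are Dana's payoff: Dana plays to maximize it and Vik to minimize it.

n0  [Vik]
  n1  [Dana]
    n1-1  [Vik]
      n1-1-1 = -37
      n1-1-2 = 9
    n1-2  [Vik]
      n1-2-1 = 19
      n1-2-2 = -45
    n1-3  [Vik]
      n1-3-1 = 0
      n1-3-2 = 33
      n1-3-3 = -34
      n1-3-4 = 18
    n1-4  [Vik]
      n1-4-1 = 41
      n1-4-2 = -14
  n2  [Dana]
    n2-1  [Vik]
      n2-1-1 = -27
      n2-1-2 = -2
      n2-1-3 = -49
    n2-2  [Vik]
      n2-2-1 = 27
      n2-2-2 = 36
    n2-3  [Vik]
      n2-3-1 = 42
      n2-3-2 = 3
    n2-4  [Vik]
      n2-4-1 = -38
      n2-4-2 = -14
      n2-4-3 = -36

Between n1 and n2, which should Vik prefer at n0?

n1-1 (Vik): min(-37, 9) = -37
n1-2 (Vik): min(19, -45) = -45
n1-3 (Vik): min(0, 33, -34, 18) = -34
n1-4 (Vik): min(41, -14) = -14
n1 (Dana): max(-37, -45, -34, -14) = -14
n2-1 (Vik): min(-27, -2, -49) = -49
n2-2 (Vik): min(27, 36) = 27
n2-3 (Vik): min(42, 3) = 3
n2-4 (Vik): min(-38, -14, -36) = -38
n2 (Dana): max(-49, 27, 3, -38) = 27
Vik prefers the lower value; n1=-14, n2=27. n1 is better since -14 < 27.

n1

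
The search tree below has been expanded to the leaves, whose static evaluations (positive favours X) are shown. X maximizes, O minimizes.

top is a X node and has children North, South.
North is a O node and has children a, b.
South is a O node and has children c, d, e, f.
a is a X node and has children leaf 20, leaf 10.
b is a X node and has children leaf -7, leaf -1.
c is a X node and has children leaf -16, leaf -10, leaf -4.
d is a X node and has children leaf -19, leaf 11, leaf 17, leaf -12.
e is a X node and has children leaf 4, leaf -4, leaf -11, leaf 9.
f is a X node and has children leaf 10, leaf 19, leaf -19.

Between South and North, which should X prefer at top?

c (X): max(-16, -10, -4) = -4
d (X): max(-19, 11, 17, -12) = 17
e (X): max(4, -4, -11, 9) = 9
f (X): max(10, 19, -19) = 19
South (O): min(-4, 17, 9, 19) = -4
a (X): max(20, 10) = 20
b (X): max(-7, -1) = -1
North (O): min(20, -1) = -1
X prefers the higher value; South=-4, North=-1. North is better since -1 > -4.

North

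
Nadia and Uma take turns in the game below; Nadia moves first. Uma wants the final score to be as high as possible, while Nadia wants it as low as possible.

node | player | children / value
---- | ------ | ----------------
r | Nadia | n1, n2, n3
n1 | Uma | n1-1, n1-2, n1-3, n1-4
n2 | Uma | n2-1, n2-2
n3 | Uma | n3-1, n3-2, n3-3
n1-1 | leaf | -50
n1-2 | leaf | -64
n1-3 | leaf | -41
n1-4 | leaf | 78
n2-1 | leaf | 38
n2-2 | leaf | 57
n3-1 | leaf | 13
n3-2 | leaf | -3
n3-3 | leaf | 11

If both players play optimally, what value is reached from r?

n1 (Uma): max(-50, -64, -41, 78) = 78
n2 (Uma): max(38, 57) = 57
n3 (Uma): max(13, -3, 11) = 13
r (Nadia): min(78, 57, 13) = 13

13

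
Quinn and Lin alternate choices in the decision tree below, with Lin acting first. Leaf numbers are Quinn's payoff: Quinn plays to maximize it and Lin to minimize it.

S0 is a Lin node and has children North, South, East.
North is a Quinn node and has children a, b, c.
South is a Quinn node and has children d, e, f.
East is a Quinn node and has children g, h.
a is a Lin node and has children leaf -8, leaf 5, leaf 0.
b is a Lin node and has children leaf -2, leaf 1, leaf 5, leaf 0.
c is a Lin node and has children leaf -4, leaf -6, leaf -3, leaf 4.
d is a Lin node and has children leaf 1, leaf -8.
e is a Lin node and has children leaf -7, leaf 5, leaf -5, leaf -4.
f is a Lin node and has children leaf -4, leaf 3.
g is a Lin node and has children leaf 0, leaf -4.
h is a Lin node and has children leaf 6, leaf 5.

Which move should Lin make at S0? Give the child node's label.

a (Lin): min(-8, 5, 0) = -8
b (Lin): min(-2, 1, 5, 0) = -2
c (Lin): min(-4, -6, -3, 4) = -6
North (Quinn): max(-8, -2, -6) = -2
d (Lin): min(1, -8) = -8
e (Lin): min(-7, 5, -5, -4) = -7
f (Lin): min(-4, 3) = -4
South (Quinn): max(-8, -7, -4) = -4
g (Lin): min(0, -4) = -4
h (Lin): min(6, 5) = 5
East (Quinn): max(-4, 5) = 5
S0 (Lin): min(-2, -4, 5) = -4
Lin at S0 wants the lowest of {North=-2, South=-4, East=5}, so chooses South.

South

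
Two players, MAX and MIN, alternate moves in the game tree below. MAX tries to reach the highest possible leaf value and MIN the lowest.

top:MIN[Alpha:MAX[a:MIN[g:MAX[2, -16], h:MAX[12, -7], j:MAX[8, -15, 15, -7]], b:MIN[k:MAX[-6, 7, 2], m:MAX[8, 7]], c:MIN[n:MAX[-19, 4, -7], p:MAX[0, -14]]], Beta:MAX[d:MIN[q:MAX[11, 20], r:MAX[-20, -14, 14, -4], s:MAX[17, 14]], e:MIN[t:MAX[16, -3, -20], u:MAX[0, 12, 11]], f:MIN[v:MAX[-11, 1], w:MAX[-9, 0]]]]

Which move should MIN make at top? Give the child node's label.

g (MAX): max(2, -16) = 2
h (MAX): max(12, -7) = 12
j (MAX): max(8, -15, 15, -7) = 15
a (MIN): min(2, 12, 15) = 2
k (MAX): max(-6, 7, 2) = 7
m (MAX): max(8, 7) = 8
b (MIN): min(7, 8) = 7
n (MAX): max(-19, 4, -7) = 4
p (MAX): max(0, -14) = 0
c (MIN): min(4, 0) = 0
Alpha (MAX): max(2, 7, 0) = 7
q (MAX): max(11, 20) = 20
r (MAX): max(-20, -14, 14, -4) = 14
s (MAX): max(17, 14) = 17
d (MIN): min(20, 14, 17) = 14
t (MAX): max(16, -3, -20) = 16
u (MAX): max(0, 12, 11) = 12
e (MIN): min(16, 12) = 12
v (MAX): max(-11, 1) = 1
w (MAX): max(-9, 0) = 0
f (MIN): min(1, 0) = 0
Beta (MAX): max(14, 12, 0) = 14
top (MIN): min(7, 14) = 7
MIN at top wants the lowest of {Alpha=7, Beta=14}, so chooses Alpha.

Alpha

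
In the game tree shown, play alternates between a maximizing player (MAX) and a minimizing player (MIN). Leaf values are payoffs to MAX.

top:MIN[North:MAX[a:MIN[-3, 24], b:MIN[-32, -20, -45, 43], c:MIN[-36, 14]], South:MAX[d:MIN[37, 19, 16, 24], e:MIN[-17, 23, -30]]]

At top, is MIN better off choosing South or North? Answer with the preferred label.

d (MIN): min(37, 19, 16, 24) = 16
e (MIN): min(-17, 23, -30) = -30
South (MAX): max(16, -30) = 16
a (MIN): min(-3, 24) = -3
b (MIN): min(-32, -20, -45, 43) = -45
c (MIN): min(-36, 14) = -36
North (MAX): max(-3, -45, -36) = -3
MIN prefers the lower value; South=16, North=-3. North is better since -3 < 16.

North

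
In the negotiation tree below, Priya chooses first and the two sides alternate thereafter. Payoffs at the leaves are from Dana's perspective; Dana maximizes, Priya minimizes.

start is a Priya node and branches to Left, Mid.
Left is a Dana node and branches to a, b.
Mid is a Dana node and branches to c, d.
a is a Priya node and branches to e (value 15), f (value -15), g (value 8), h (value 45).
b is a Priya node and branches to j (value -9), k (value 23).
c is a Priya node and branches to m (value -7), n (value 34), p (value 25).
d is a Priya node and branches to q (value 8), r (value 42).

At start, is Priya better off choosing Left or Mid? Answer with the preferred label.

Left

a (Priya): min(15, -15, 8, 45) = -15
b (Priya): min(-9, 23) = -9
Left (Dana): max(-15, -9) = -9
c (Priya): min(-7, 34, 25) = -7
d (Priya): min(8, 42) = 8
Mid (Dana): max(-7, 8) = 8
Priya prefers the lower value; Left=-9, Mid=8. Left is better since -9 < 8.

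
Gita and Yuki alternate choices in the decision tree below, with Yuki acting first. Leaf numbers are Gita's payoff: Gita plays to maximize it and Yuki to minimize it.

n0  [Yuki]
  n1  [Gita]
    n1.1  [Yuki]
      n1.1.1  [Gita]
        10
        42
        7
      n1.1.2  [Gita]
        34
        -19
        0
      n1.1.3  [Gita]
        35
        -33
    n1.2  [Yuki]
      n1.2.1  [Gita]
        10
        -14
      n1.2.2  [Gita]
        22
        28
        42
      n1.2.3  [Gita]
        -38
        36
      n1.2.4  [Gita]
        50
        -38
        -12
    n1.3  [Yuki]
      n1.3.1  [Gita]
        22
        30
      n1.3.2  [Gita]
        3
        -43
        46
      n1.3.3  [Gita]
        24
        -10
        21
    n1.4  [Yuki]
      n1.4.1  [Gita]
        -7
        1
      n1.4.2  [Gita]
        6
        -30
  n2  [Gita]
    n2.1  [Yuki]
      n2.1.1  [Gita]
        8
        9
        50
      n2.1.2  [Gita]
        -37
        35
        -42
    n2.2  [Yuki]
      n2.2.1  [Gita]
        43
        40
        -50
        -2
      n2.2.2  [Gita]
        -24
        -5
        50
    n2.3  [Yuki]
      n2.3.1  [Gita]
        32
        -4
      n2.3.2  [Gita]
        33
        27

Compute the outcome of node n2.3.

n2.3.1 (Gita): max(32, -4) = 32
n2.3.2 (Gita): max(33, 27) = 33
n2.3 (Yuki): min(32, 33) = 32

32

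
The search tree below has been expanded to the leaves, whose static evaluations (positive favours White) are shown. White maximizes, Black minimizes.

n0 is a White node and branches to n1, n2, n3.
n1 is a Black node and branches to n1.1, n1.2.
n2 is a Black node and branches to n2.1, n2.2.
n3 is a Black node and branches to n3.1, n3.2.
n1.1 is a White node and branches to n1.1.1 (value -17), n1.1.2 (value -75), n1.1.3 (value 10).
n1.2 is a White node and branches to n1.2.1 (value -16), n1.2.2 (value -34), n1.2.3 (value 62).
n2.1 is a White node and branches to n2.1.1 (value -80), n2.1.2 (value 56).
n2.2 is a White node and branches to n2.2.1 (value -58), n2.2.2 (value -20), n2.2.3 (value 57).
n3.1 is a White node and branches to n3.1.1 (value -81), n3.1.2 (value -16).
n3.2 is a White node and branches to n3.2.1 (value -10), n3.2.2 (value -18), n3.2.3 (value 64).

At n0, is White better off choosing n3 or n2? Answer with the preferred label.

n2

n3.1 (White): max(-81, -16) = -16
n3.2 (White): max(-10, -18, 64) = 64
n3 (Black): min(-16, 64) = -16
n2.1 (White): max(-80, 56) = 56
n2.2 (White): max(-58, -20, 57) = 57
n2 (Black): min(56, 57) = 56
White prefers the higher value; n3=-16, n2=56. n2 is better since 56 > -16.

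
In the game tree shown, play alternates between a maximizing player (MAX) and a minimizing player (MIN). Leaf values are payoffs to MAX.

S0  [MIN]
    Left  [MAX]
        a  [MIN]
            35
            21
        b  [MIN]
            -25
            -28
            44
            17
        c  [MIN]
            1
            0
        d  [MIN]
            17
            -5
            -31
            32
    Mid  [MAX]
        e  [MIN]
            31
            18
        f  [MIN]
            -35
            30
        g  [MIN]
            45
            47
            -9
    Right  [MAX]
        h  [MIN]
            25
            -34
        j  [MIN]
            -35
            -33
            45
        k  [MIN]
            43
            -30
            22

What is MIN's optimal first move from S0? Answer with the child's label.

a (MIN): min(35, 21) = 21
b (MIN): min(-25, -28, 44, 17) = -28
c (MIN): min(1, 0) = 0
d (MIN): min(17, -5, -31, 32) = -31
Left (MAX): max(21, -28, 0, -31) = 21
e (MIN): min(31, 18) = 18
f (MIN): min(-35, 30) = -35
g (MIN): min(45, 47, -9) = -9
Mid (MAX): max(18, -35, -9) = 18
h (MIN): min(25, -34) = -34
j (MIN): min(-35, -33, 45) = -35
k (MIN): min(43, -30, 22) = -30
Right (MAX): max(-34, -35, -30) = -30
S0 (MIN): min(21, 18, -30) = -30
MIN at S0 wants the lowest of {Left=21, Mid=18, Right=-30}, so chooses Right.

Right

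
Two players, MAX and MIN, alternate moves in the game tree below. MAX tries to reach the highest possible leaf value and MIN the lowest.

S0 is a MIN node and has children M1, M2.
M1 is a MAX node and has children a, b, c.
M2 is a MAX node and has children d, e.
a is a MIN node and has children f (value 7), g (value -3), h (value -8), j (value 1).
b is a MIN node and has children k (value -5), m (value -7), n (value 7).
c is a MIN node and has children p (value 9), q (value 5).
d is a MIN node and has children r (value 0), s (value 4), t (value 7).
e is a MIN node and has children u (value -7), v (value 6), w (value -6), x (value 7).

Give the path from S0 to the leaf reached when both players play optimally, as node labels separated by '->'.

S0 -> M2 -> d -> r

a (MIN): min(7, -3, -8, 1) = -8
b (MIN): min(-5, -7, 7) = -7
c (MIN): min(9, 5) = 5
M1 (MAX): max(-8, -7, 5) = 5
d (MIN): min(0, 4, 7) = 0
e (MIN): min(-7, 6, -6, 7) = -7
M2 (MAX): max(0, -7) = 0
S0 (MIN): min(5, 0) = 0
At S0, MIN picks M2 (lowest: 0).
At M2, MAX picks d (highest: 0).
At d, MIN picks r (lowest: 0).
Terminal value 0.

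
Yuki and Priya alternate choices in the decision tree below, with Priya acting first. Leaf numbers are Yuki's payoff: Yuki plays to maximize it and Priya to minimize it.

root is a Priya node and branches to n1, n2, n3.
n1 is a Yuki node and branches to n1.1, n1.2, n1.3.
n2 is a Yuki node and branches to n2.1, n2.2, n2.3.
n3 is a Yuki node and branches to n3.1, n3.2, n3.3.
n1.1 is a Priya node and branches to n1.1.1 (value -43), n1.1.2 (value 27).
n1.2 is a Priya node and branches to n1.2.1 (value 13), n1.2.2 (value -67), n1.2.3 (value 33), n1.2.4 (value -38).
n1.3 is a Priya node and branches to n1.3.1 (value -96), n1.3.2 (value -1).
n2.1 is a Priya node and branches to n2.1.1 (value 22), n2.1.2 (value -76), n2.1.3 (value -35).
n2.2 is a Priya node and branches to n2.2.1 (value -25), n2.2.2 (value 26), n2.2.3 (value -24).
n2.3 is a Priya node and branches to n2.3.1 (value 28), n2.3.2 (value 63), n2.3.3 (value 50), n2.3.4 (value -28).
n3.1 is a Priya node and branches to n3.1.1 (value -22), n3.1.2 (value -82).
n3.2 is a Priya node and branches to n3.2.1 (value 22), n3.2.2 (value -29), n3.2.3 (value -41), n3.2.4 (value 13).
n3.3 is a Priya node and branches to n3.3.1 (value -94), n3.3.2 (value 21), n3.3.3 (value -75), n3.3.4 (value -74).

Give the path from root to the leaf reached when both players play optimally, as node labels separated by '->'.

n1.1 (Priya): min(-43, 27) = -43
n1.2 (Priya): min(13, -67, 33, -38) = -67
n1.3 (Priya): min(-96, -1) = -96
n1 (Yuki): max(-43, -67, -96) = -43
n2.1 (Priya): min(22, -76, -35) = -76
n2.2 (Priya): min(-25, 26, -24) = -25
n2.3 (Priya): min(28, 63, 50, -28) = -28
n2 (Yuki): max(-76, -25, -28) = -25
n3.1 (Priya): min(-22, -82) = -82
n3.2 (Priya): min(22, -29, -41, 13) = -41
n3.3 (Priya): min(-94, 21, -75, -74) = -94
n3 (Yuki): max(-82, -41, -94) = -41
root (Priya): min(-43, -25, -41) = -43
At root, Priya picks n1 (lowest: -43).
At n1, Yuki picks n1.1 (highest: -43).
At n1.1, Priya picks n1.1.1 (lowest: -43).
Terminal value -43.

root -> n1 -> n1.1 -> n1.1.1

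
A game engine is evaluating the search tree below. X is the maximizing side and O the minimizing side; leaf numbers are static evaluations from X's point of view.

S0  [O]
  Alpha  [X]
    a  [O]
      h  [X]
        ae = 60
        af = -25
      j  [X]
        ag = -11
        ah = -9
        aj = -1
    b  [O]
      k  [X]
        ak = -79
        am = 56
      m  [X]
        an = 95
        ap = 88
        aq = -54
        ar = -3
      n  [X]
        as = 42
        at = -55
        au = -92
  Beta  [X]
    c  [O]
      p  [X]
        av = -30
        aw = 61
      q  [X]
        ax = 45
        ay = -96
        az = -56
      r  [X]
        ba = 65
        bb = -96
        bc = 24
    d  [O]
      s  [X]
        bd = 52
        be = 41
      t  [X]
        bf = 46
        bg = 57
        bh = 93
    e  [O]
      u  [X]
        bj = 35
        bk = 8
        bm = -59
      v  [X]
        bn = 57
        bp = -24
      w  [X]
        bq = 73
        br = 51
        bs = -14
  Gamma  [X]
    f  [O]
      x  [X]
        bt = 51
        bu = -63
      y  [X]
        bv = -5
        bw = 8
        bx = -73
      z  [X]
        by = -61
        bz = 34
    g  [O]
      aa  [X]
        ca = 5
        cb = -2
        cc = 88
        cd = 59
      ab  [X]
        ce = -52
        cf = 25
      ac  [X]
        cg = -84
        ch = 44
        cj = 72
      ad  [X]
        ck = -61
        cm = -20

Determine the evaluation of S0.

8

h (X): max(60, -25) = 60
j (X): max(-11, -9, -1) = -1
a (O): min(60, -1) = -1
k (X): max(-79, 56) = 56
m (X): max(95, 88, -54, -3) = 95
n (X): max(42, -55, -92) = 42
b (O): min(56, 95, 42) = 42
Alpha (X): max(-1, 42) = 42
p (X): max(-30, 61) = 61
q (X): max(45, -96, -56) = 45
r (X): max(65, -96, 24) = 65
c (O): min(61, 45, 65) = 45
s (X): max(52, 41) = 52
t (X): max(46, 57, 93) = 93
d (O): min(52, 93) = 52
u (X): max(35, 8, -59) = 35
v (X): max(57, -24) = 57
w (X): max(73, 51, -14) = 73
e (O): min(35, 57, 73) = 35
Beta (X): max(45, 52, 35) = 52
x (X): max(51, -63) = 51
y (X): max(-5, 8, -73) = 8
z (X): max(-61, 34) = 34
f (O): min(51, 8, 34) = 8
aa (X): max(5, -2, 88, 59) = 88
ab (X): max(-52, 25) = 25
ac (X): max(-84, 44, 72) = 72
ad (X): max(-61, -20) = -20
g (O): min(88, 25, 72, -20) = -20
Gamma (X): max(8, -20) = 8
S0 (O): min(42, 52, 8) = 8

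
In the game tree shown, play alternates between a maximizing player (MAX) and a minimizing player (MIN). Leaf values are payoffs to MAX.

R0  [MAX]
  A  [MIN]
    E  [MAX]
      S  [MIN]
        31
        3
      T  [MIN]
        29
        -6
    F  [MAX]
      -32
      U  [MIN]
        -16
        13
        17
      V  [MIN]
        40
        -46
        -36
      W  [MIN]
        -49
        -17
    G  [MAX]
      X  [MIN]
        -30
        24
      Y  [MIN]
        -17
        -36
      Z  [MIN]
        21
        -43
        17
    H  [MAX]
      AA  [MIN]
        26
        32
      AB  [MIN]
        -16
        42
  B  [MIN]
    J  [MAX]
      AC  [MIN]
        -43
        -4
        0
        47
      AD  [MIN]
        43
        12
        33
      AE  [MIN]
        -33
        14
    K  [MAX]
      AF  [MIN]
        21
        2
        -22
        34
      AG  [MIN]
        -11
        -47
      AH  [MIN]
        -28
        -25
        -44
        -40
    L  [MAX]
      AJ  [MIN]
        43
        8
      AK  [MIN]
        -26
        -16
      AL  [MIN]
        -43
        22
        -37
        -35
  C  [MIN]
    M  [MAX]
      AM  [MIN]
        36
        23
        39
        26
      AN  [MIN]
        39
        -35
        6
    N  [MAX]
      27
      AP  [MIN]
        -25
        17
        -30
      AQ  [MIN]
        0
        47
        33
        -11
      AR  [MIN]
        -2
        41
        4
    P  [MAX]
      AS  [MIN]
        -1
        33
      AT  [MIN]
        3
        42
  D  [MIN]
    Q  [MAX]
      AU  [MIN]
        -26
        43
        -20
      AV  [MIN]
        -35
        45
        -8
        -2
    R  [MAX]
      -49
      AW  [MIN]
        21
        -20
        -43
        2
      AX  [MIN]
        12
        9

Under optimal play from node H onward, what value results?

26

AA (MIN): min(26, 32) = 26
AB (MIN): min(-16, 42) = -16
H (MAX): max(26, -16) = 26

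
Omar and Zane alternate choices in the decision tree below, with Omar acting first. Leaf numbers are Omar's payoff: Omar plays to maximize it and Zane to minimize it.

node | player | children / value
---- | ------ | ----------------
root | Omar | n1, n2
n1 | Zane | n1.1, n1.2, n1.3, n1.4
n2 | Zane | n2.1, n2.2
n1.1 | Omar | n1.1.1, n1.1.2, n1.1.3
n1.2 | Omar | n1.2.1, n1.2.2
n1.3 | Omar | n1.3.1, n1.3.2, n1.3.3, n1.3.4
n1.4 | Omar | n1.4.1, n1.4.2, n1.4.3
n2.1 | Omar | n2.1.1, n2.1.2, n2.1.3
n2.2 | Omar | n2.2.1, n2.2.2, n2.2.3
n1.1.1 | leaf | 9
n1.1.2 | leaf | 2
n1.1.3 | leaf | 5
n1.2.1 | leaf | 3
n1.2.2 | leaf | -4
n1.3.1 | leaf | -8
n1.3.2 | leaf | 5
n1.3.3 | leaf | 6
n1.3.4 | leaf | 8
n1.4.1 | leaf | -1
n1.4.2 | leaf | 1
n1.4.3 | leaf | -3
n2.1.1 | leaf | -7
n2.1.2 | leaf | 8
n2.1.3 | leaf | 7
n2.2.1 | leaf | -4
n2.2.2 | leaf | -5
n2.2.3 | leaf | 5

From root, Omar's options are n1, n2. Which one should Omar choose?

n1.1 (Omar): max(9, 2, 5) = 9
n1.2 (Omar): max(3, -4) = 3
n1.3 (Omar): max(-8, 5, 6, 8) = 8
n1.4 (Omar): max(-1, 1, -3) = 1
n1 (Zane): min(9, 3, 8, 1) = 1
n2.1 (Omar): max(-7, 8, 7) = 8
n2.2 (Omar): max(-4, -5, 5) = 5
n2 (Zane): min(8, 5) = 5
root (Omar): max(1, 5) = 5
Omar at root wants the highest of {n1=1, n2=5}, so chooses n2.

n2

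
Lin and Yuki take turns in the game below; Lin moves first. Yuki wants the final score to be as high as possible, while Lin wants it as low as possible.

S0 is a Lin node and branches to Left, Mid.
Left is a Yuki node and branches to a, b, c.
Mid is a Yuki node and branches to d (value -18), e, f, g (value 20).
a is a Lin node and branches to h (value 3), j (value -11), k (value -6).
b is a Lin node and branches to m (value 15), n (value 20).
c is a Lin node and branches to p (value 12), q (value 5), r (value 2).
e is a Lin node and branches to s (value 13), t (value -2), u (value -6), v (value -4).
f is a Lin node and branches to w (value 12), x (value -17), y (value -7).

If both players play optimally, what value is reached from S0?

a (Lin): min(3, -11, -6) = -11
b (Lin): min(15, 20) = 15
c (Lin): min(12, 5, 2) = 2
Left (Yuki): max(-11, 15, 2) = 15
e (Lin): min(13, -2, -6, -4) = -6
f (Lin): min(12, -17, -7) = -17
Mid (Yuki): max(-18, -6, -17, 20) = 20
S0 (Lin): min(15, 20) = 15

15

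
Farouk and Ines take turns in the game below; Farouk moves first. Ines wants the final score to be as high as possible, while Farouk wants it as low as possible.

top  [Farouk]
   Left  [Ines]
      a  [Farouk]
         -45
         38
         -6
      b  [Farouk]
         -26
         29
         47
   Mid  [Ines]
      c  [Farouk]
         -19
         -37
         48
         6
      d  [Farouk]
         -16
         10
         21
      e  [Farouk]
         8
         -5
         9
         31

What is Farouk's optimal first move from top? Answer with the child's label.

a (Farouk): min(-45, 38, -6) = -45
b (Farouk): min(-26, 29, 47) = -26
Left (Ines): max(-45, -26) = -26
c (Farouk): min(-19, -37, 48, 6) = -37
d (Farouk): min(-16, 10, 21) = -16
e (Farouk): min(8, -5, 9, 31) = -5
Mid (Ines): max(-37, -16, -5) = -5
top (Farouk): min(-26, -5) = -26
Farouk at top wants the lowest of {Left=-26, Mid=-5}, so chooses Left.

Left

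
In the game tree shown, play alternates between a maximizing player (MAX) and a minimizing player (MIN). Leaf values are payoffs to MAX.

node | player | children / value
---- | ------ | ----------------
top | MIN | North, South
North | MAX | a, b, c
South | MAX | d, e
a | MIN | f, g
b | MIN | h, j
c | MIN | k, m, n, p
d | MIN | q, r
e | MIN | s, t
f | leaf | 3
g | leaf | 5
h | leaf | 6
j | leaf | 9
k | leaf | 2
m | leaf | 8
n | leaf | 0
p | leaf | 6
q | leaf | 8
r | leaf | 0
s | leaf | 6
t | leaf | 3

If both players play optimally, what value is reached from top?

3

a (MIN): min(3, 5) = 3
b (MIN): min(6, 9) = 6
c (MIN): min(2, 8, 0, 6) = 0
North (MAX): max(3, 6, 0) = 6
d (MIN): min(8, 0) = 0
e (MIN): min(6, 3) = 3
South (MAX): max(0, 3) = 3
top (MIN): min(6, 3) = 3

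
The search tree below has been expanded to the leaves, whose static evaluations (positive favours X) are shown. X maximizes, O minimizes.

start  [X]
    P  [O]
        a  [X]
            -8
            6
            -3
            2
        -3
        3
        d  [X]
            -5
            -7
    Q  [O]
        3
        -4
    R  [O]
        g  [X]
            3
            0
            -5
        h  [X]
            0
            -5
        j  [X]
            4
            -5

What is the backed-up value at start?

0

a (X): max(-8, 6, -3, 2) = 6
d (X): max(-5, -7) = -5
P (O): min(6, -3, 3, -5) = -5
Q (O): min(3, -4) = -4
g (X): max(3, 0, -5) = 3
h (X): max(0, -5) = 0
j (X): max(4, -5) = 4
R (O): min(3, 0, 4) = 0
start (X): max(-5, -4, 0) = 0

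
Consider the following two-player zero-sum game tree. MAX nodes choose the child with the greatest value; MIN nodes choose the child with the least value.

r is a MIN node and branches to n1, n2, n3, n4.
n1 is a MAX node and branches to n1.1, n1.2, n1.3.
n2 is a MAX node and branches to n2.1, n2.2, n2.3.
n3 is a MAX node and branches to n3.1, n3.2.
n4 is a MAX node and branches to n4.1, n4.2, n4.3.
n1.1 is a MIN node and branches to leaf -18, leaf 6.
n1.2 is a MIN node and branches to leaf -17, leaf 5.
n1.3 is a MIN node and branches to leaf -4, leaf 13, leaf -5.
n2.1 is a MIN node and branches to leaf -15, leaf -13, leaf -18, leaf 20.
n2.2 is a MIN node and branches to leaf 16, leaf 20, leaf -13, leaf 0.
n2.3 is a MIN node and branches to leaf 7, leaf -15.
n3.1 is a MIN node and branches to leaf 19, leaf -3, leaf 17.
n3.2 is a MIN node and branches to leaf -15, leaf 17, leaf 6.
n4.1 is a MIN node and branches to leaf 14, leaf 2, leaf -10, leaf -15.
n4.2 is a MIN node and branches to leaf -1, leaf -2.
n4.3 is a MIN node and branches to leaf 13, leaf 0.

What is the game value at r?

n1.1 (MIN): min(-18, 6) = -18
n1.2 (MIN): min(-17, 5) = -17
n1.3 (MIN): min(-4, 13, -5) = -5
n1 (MAX): max(-18, -17, -5) = -5
n2.1 (MIN): min(-15, -13, -18, 20) = -18
n2.2 (MIN): min(16, 20, -13, 0) = -13
n2.3 (MIN): min(7, -15) = -15
n2 (MAX): max(-18, -13, -15) = -13
n3.1 (MIN): min(19, -3, 17) = -3
n3.2 (MIN): min(-15, 17, 6) = -15
n3 (MAX): max(-3, -15) = -3
n4.1 (MIN): min(14, 2, -10, -15) = -15
n4.2 (MIN): min(-1, -2) = -2
n4.3 (MIN): min(13, 0) = 0
n4 (MAX): max(-15, -2, 0) = 0
r (MIN): min(-5, -13, -3, 0) = -13

-13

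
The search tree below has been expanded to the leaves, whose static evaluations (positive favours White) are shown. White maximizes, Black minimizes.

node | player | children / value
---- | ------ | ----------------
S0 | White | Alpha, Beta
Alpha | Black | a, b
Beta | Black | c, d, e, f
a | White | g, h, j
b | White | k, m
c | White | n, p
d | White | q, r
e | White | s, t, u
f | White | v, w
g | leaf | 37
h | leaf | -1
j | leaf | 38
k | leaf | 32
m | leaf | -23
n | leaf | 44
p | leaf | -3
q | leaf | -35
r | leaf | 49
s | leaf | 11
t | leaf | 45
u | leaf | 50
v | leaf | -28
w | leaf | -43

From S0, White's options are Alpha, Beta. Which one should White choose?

Alpha

a (White): max(37, -1, 38) = 38
b (White): max(32, -23) = 32
Alpha (Black): min(38, 32) = 32
c (White): max(44, -3) = 44
d (White): max(-35, 49) = 49
e (White): max(11, 45, 50) = 50
f (White): max(-28, -43) = -28
Beta (Black): min(44, 49, 50, -28) = -28
S0 (White): max(32, -28) = 32
White at S0 wants the highest of {Alpha=32, Beta=-28}, so chooses Alpha.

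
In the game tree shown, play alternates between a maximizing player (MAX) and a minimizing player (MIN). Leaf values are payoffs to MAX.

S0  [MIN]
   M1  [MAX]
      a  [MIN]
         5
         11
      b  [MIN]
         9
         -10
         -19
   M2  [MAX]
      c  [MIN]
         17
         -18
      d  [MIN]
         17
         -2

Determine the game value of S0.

a (MIN): min(5, 11) = 5
b (MIN): min(9, -10, -19) = -19
M1 (MAX): max(5, -19) = 5
c (MIN): min(17, -18) = -18
d (MIN): min(17, -2) = -2
M2 (MAX): max(-18, -2) = -2
S0 (MIN): min(5, -2) = -2

-2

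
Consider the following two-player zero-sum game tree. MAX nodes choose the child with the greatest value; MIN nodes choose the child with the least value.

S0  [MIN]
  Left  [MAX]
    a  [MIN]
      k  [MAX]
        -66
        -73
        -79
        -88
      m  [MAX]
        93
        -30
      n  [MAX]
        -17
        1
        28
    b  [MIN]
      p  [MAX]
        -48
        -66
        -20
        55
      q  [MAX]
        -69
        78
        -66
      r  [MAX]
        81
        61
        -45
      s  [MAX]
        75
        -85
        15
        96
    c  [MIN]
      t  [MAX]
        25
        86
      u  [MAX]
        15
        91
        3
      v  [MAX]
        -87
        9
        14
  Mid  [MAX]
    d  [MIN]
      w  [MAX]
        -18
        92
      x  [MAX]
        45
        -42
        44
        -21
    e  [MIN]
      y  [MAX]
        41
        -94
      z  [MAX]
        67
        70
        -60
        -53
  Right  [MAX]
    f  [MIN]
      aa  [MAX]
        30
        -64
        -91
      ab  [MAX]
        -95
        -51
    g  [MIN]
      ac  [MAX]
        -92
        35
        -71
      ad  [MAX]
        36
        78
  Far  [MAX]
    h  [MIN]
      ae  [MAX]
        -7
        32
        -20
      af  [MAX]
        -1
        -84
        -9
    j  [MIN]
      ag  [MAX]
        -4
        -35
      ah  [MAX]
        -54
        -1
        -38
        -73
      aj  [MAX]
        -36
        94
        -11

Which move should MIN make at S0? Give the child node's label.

k (MAX): max(-66, -73, -79, -88) = -66
m (MAX): max(93, -30) = 93
n (MAX): max(-17, 1, 28) = 28
a (MIN): min(-66, 93, 28) = -66
p (MAX): max(-48, -66, -20, 55) = 55
q (MAX): max(-69, 78, -66) = 78
r (MAX): max(81, 61, -45) = 81
s (MAX): max(75, -85, 15, 96) = 96
b (MIN): min(55, 78, 81, 96) = 55
t (MAX): max(25, 86) = 86
u (MAX): max(15, 91, 3) = 91
v (MAX): max(-87, 9, 14) = 14
c (MIN): min(86, 91, 14) = 14
Left (MAX): max(-66, 55, 14) = 55
w (MAX): max(-18, 92) = 92
x (MAX): max(45, -42, 44, -21) = 45
d (MIN): min(92, 45) = 45
y (MAX): max(41, -94) = 41
z (MAX): max(67, 70, -60, -53) = 70
e (MIN): min(41, 70) = 41
Mid (MAX): max(45, 41) = 45
aa (MAX): max(30, -64, -91) = 30
ab (MAX): max(-95, -51) = -51
f (MIN): min(30, -51) = -51
ac (MAX): max(-92, 35, -71) = 35
ad (MAX): max(36, 78) = 78
g (MIN): min(35, 78) = 35
Right (MAX): max(-51, 35) = 35
ae (MAX): max(-7, 32, -20) = 32
af (MAX): max(-1, -84, -9) = -1
h (MIN): min(32, -1) = -1
ag (MAX): max(-4, -35) = -4
ah (MAX): max(-54, -1, -38, -73) = -1
aj (MAX): max(-36, 94, -11) = 94
j (MIN): min(-4, -1, 94) = -4
Far (MAX): max(-1, -4) = -1
S0 (MIN): min(55, 45, 35, -1) = -1
MIN at S0 wants the lowest of {Left=55, Mid=45, Right=35, Far=-1}, so chooses Far.

Far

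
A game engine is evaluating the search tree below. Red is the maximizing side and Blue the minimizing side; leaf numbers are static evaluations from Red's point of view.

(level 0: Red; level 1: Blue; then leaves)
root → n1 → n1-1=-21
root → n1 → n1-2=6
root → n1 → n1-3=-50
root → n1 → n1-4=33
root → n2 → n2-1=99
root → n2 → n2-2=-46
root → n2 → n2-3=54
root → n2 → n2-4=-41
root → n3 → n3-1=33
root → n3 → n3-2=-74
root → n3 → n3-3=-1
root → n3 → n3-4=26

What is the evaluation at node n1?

n1 (Blue): min(-21, 6, -50, 33) = -50

-50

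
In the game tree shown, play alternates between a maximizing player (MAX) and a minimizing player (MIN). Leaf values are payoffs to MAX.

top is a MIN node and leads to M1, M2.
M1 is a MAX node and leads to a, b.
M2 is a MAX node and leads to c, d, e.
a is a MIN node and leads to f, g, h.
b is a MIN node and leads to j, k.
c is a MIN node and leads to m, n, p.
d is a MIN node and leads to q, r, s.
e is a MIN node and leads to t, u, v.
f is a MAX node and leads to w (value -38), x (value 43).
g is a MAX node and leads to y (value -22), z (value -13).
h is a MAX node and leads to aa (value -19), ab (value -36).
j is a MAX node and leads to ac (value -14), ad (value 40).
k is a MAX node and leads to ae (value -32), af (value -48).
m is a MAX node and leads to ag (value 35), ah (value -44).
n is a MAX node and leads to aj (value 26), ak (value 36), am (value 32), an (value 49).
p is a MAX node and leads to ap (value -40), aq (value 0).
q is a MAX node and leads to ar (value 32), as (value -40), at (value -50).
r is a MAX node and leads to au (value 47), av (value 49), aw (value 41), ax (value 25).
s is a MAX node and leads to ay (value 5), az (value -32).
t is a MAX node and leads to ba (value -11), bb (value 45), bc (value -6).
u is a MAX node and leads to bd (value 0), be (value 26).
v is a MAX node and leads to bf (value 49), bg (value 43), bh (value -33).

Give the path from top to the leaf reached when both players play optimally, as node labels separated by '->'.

top -> M1 -> a -> h -> aa

f (MAX): max(-38, 43) = 43
g (MAX): max(-22, -13) = -13
h (MAX): max(-19, -36) = -19
a (MIN): min(43, -13, -19) = -19
j (MAX): max(-14, 40) = 40
k (MAX): max(-32, -48) = -32
b (MIN): min(40, -32) = -32
M1 (MAX): max(-19, -32) = -19
m (MAX): max(35, -44) = 35
n (MAX): max(26, 36, 32, 49) = 49
p (MAX): max(-40, 0) = 0
c (MIN): min(35, 49, 0) = 0
q (MAX): max(32, -40, -50) = 32
r (MAX): max(47, 49, 41, 25) = 49
s (MAX): max(5, -32) = 5
d (MIN): min(32, 49, 5) = 5
t (MAX): max(-11, 45, -6) = 45
u (MAX): max(0, 26) = 26
v (MAX): max(49, 43, -33) = 49
e (MIN): min(45, 26, 49) = 26
M2 (MAX): max(0, 5, 26) = 26
top (MIN): min(-19, 26) = -19
At top, MIN picks M1 (lowest: -19).
At M1, MAX picks a (highest: -19).
At a, MIN picks h (lowest: -19).
At h, MAX picks aa (highest: -19).
Terminal value -19.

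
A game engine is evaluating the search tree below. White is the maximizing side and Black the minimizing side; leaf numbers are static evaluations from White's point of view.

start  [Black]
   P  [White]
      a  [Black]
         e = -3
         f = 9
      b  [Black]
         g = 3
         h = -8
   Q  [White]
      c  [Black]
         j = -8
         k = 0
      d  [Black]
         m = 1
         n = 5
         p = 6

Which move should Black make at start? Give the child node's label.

a (Black): min(-3, 9) = -3
b (Black): min(3, -8) = -8
P (White): max(-3, -8) = -3
c (Black): min(-8, 0) = -8
d (Black): min(1, 5, 6) = 1
Q (White): max(-8, 1) = 1
start (Black): min(-3, 1) = -3
Black at start wants the lowest of {P=-3, Q=1}, so chooses P.

P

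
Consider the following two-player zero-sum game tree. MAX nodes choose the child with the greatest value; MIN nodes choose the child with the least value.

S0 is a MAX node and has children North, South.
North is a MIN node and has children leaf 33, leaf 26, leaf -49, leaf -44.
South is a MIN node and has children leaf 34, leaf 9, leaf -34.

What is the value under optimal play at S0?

North (MIN): min(33, 26, -49, -44) = -49
South (MIN): min(34, 9, -34) = -34
S0 (MAX): max(-49, -34) = -34

-34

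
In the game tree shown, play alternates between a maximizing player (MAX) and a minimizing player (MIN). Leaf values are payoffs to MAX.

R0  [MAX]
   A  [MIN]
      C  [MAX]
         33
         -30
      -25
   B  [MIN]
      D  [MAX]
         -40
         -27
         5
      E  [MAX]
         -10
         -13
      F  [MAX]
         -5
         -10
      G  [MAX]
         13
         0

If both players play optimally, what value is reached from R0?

-10

C (MAX): max(33, -30) = 33
A (MIN): min(33, -25) = -25
D (MAX): max(-40, -27, 5) = 5
E (MAX): max(-10, -13) = -10
F (MAX): max(-5, -10) = -5
G (MAX): max(13, 0) = 13
B (MIN): min(5, -10, -5, 13) = -10
R0 (MAX): max(-25, -10) = -10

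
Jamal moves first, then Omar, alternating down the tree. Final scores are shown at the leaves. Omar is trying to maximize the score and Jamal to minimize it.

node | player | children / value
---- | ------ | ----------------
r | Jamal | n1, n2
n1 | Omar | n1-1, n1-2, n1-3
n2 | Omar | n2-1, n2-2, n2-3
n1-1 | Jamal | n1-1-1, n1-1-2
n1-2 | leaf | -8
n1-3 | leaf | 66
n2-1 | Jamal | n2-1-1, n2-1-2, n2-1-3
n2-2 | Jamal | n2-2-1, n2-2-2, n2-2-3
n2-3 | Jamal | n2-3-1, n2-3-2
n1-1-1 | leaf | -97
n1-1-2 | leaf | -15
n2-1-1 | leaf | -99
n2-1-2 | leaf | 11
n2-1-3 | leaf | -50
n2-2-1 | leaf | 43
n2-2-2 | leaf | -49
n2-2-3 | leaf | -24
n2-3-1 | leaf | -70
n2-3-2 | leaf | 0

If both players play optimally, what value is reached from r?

-49

n1-1 (Jamal): min(-97, -15) = -97
n1 (Omar): max(-97, -8, 66) = 66
n2-1 (Jamal): min(-99, 11, -50) = -99
n2-2 (Jamal): min(43, -49, -24) = -49
n2-3 (Jamal): min(-70, 0) = -70
n2 (Omar): max(-99, -49, -70) = -49
r (Jamal): min(66, -49) = -49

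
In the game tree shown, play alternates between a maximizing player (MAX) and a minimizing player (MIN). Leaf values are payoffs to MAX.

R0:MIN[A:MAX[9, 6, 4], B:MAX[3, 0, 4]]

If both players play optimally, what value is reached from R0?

A (MAX): max(9, 6, 4) = 9
B (MAX): max(3, 0, 4) = 4
R0 (MIN): min(9, 4) = 4

4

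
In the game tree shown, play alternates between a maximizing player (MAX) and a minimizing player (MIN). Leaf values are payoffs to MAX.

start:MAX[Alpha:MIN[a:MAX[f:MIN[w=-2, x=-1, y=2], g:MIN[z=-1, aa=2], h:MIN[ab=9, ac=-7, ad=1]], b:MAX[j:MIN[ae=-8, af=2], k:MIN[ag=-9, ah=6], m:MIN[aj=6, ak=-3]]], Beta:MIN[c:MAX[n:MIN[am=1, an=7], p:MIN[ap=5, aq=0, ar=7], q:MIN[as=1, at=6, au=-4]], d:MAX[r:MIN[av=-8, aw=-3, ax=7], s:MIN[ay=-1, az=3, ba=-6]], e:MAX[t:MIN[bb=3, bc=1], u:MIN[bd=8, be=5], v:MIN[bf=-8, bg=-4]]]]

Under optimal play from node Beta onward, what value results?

-6

n (MIN): min(1, 7) = 1
p (MIN): min(5, 0, 7) = 0
q (MIN): min(1, 6, -4) = -4
c (MAX): max(1, 0, -4) = 1
r (MIN): min(-8, -3, 7) = -8
s (MIN): min(-1, 3, -6) = -6
d (MAX): max(-8, -6) = -6
t (MIN): min(3, 1) = 1
u (MIN): min(8, 5) = 5
v (MIN): min(-8, -4) = -8
e (MAX): max(1, 5, -8) = 5
Beta (MIN): min(1, -6, 5) = -6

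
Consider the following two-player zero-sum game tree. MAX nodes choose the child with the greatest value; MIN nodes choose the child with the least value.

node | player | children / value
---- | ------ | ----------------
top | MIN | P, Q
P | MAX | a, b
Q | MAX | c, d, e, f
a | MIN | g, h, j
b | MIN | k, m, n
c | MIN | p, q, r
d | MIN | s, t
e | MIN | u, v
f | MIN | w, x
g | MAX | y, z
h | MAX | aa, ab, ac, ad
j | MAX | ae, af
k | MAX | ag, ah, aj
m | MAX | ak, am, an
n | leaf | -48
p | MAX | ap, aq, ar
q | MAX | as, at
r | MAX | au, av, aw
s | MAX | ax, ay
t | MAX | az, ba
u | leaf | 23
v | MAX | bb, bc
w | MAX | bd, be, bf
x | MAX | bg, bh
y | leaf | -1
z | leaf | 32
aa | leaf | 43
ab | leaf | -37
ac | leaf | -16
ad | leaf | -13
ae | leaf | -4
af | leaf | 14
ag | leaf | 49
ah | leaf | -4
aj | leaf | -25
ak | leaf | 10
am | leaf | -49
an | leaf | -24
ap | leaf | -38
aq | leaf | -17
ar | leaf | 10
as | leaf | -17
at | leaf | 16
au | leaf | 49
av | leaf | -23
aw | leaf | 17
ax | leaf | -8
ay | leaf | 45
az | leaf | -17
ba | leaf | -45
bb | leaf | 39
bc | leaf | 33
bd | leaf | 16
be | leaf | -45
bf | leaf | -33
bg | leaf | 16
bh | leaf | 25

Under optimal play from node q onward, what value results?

16

q (MAX): max(-17, 16) = 16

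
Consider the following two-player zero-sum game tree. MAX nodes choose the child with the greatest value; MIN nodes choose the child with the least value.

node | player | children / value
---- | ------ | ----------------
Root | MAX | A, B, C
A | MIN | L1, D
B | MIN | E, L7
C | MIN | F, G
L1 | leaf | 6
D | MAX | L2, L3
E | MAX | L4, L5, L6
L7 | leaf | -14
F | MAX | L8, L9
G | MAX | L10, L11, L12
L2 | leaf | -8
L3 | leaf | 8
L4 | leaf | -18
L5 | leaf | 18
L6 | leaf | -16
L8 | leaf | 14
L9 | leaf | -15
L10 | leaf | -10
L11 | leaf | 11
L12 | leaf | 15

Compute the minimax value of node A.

6

D (MAX): max(-8, 8) = 8
A (MIN): min(6, 8) = 6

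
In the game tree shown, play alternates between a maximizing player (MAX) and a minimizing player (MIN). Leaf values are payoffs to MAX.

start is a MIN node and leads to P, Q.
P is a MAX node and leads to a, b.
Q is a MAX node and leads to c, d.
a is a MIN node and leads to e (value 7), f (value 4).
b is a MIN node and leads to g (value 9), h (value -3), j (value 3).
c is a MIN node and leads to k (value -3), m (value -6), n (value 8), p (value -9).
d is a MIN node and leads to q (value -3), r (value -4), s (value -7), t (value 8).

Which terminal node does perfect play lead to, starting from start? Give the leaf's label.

s

a (MIN): min(7, 4) = 4
b (MIN): min(9, -3, 3) = -3
P (MAX): max(4, -3) = 4
c (MIN): min(-3, -6, 8, -9) = -9
d (MIN): min(-3, -4, -7, 8) = -7
Q (MAX): max(-9, -7) = -7
start (MIN): min(4, -7) = -7
At start, MIN picks Q (lowest: -7).
At Q, MAX picks d (highest: -7).
At d, MIN picks s (lowest: -7).
Terminal value -7.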